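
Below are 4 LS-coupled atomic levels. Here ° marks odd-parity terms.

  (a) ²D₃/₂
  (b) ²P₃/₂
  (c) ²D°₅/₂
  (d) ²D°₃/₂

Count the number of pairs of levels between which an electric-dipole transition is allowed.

(a)–(b): forbidden (parity).
(a)–(c): allowed.
(a)–(d): allowed.
(b)–(c): allowed.
(b)–(d): allowed.
(c)–(d): forbidden (parity).
Allowed pairs: 4 of 6.

4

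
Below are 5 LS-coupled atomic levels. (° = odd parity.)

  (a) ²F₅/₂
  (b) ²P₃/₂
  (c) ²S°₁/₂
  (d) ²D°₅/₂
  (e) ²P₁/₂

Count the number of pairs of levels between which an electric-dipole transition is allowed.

(a)–(b): forbidden (parity, ΔL).
(a)–(c): forbidden (ΔL, ΔJ).
(a)–(d): allowed.
(a)–(e): forbidden (parity, ΔL, ΔJ).
(b)–(c): allowed.
(b)–(d): allowed.
(b)–(e): forbidden (parity).
(c)–(d): forbidden (parity, ΔL, ΔJ).
(c)–(e): allowed.
(d)–(e): forbidden (ΔJ).
Allowed pairs: 4 of 10.

4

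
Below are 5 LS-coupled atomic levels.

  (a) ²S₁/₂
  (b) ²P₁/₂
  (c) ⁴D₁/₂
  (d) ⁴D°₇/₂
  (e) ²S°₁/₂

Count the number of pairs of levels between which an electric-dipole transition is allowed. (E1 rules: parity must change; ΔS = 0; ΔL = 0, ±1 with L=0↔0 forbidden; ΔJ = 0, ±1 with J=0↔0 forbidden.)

(a)–(b): forbidden (parity).
(a)–(c): forbidden (parity, ΔS, ΔL).
(a)–(d): forbidden (ΔS, ΔL, ΔJ).
(a)–(e): forbidden (ΔL).
(b)–(c): forbidden (parity, ΔS).
(b)–(d): forbidden (ΔS, ΔJ).
(b)–(e): allowed.
(c)–(d): forbidden (ΔJ).
(c)–(e): forbidden (ΔS, ΔL).
(d)–(e): forbidden (parity, ΔS, ΔL, ΔJ).
Allowed pairs: 1 of 10.

1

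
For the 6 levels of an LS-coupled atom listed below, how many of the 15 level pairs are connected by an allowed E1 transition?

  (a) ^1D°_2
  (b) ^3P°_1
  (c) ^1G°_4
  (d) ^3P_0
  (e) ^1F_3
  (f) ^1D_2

4

(a)–(b): forbidden (parity, ΔS).
(a)–(c): forbidden (parity, ΔL, ΔJ).
(a)–(d): forbidden (ΔS, ΔJ).
(a)–(e): allowed.
(a)–(f): allowed.
(b)–(c): forbidden (parity, ΔS, ΔL, ΔJ).
(b)–(d): allowed.
(b)–(e): forbidden (ΔS, ΔL, ΔJ).
(b)–(f): forbidden (ΔS).
(c)–(d): forbidden (ΔS, ΔL, ΔJ).
(c)–(e): allowed.
(c)–(f): forbidden (ΔL, ΔJ).
(d)–(e): forbidden (parity, ΔS, ΔL, ΔJ).
(d)–(f): forbidden (parity, ΔS, ΔJ).
(e)–(f): forbidden (parity).
Allowed pairs: 4 of 15.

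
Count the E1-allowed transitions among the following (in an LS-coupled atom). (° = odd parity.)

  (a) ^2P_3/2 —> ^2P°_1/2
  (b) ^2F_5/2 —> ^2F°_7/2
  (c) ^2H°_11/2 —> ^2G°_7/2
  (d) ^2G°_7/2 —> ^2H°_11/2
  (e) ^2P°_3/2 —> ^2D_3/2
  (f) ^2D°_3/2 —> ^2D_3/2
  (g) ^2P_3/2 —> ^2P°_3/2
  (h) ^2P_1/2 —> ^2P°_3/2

(a) allowed
(b) allowed
(c) forbidden (parity, ΔJ fail)
(d) forbidden (parity, ΔJ fail)
(e) allowed
(f) allowed
(g) allowed
(h) allowed
Total allowed: 6 of 8.

6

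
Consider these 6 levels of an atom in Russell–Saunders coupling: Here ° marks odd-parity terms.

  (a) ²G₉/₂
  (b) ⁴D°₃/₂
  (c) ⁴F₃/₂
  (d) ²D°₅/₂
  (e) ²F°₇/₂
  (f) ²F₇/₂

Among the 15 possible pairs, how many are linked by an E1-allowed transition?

4

(a)–(b): forbidden (ΔS, ΔL, ΔJ).
(a)–(c): forbidden (parity, ΔS, ΔJ).
(a)–(d): forbidden (ΔL, ΔJ).
(a)–(e): allowed.
(a)–(f): forbidden (parity).
(b)–(c): allowed.
(b)–(d): forbidden (parity, ΔS).
(b)–(e): forbidden (parity, ΔS, ΔJ).
(b)–(f): forbidden (ΔS, ΔJ).
(c)–(d): forbidden (ΔS).
(c)–(e): forbidden (ΔS, ΔJ).
(c)–(f): forbidden (parity, ΔS, ΔJ).
(d)–(e): forbidden (parity).
(d)–(f): allowed.
(e)–(f): allowed.
Allowed pairs: 4 of 15.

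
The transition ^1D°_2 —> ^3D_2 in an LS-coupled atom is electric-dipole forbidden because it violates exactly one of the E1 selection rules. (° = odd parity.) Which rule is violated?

Initial level: S=0, L=2, J=2, parity odd. Final level: S=1, L=2, J=2, parity even.
Parity must change: odd → even — ✓.
ΔS = 0: S: 0 → 1 — ✗.
ΔL = 0, ±1 (not L=0↔0): L: 2 → 2, ΔL = +0 — ✓.
ΔJ = 0, ±1 (not J=0↔0): J: 2 → 2, ΔJ = +0 — ✓.

the ΔS = 0 rule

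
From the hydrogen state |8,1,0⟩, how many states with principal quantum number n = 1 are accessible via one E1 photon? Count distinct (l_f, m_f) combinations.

E1 requires Δl = ±1, so l_f ∈ {0, 2}; with 0 ≤ l_f ≤ n_f−1 = 0, the allowed l_f values are {0}.
For l_f = 0: m_f ∈ {m_i−1, m_i, m_i+1} ∩ [−0, 0] = {0} → 1 state.
Total: 1.

1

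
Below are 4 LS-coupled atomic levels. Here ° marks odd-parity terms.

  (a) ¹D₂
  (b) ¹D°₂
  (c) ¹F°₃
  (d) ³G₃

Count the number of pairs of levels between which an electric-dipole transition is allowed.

2

(a)–(b): allowed.
(a)–(c): allowed.
(a)–(d): forbidden (parity, ΔS, ΔL).
(b)–(c): forbidden (parity).
(b)–(d): forbidden (ΔS, ΔL).
(c)–(d): forbidden (ΔS).
Allowed pairs: 2 of 6.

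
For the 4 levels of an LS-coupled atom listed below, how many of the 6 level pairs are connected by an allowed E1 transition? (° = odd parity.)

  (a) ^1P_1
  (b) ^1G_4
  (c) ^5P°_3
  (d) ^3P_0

0

(a)–(b): forbidden (parity, ΔL, ΔJ).
(a)–(c): forbidden (ΔS, ΔJ).
(a)–(d): forbidden (parity, ΔS).
(b)–(c): forbidden (ΔS, ΔL).
(b)–(d): forbidden (parity, ΔS, ΔL, ΔJ).
(c)–(d): forbidden (ΔS, ΔJ).
Allowed pairs: 0 of 6.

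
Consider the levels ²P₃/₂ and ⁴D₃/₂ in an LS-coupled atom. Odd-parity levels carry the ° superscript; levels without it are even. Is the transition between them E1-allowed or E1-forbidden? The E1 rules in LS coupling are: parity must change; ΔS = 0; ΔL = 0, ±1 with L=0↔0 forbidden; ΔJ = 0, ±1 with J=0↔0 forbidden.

forbidden

Reading off the term symbols: S 1/2→3/2, L 1→2, J 3/2→3/2, parity even→even.
ΔS = 0: S: 1/2 → 3/2 — ✗.
ΔJ = 0, ±1 (not J=0↔0): J: 3/2 → 3/2, ΔJ = +0 — ✓.
Parity must change: even → even — ✗.
ΔL = 0, ±1 (not L=0↔0): L: 1 → 2, ΔL = +1 — ✓.
Rule(s) violated: parity, ΔS.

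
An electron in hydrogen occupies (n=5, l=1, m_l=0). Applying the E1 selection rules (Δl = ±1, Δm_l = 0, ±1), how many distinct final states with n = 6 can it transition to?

4

E1 requires Δl = ±1, so l_f ∈ {0, 2}; with 0 ≤ l_f ≤ n_f−1 = 5, the allowed l_f values are {0, 2}.
For l_f = 0: m_f ∈ {m_i−1, m_i, m_i+1} ∩ [−0, 0] = {0} → 1 state.
For l_f = 2: m_f ∈ {m_i−1, m_i, m_i+1} ∩ [−2, 2] = {-1, 0, 1} → 3 states.
Total: 4.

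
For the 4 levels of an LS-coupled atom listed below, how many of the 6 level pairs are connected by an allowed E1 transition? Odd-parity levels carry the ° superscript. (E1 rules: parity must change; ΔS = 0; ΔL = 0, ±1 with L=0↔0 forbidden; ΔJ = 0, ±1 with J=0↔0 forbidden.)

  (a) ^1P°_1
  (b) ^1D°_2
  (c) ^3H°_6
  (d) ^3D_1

(a)–(b): forbidden (parity).
(a)–(c): forbidden (parity, ΔS, ΔL, ΔJ).
(a)–(d): forbidden (ΔS).
(b)–(c): forbidden (parity, ΔS, ΔL, ΔJ).
(b)–(d): forbidden (ΔS).
(c)–(d): forbidden (ΔL, ΔJ).
Allowed pairs: 0 of 6.

0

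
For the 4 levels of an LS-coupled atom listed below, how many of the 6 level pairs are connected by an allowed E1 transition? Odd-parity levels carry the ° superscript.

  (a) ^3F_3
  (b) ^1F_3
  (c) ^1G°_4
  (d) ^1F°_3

2

(a)–(b): forbidden (parity, ΔS).
(a)–(c): forbidden (ΔS).
(a)–(d): forbidden (ΔS).
(b)–(c): allowed.
(b)–(d): allowed.
(c)–(d): forbidden (parity).
Allowed pairs: 2 of 6.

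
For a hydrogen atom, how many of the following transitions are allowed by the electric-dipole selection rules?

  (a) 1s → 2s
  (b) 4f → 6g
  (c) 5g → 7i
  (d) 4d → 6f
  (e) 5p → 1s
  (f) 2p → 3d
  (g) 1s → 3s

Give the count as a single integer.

(a) forbidden — Δl = +0 (E1 requires Δl = ±1)
(b) allowed
(c) forbidden — Δl = +2 (E1 requires Δl = ±1)
(d) allowed
(e) allowed
(f) allowed
(g) forbidden — Δl = +0 (E1 requires Δl = ±1)
Total allowed: 4 of 7.

4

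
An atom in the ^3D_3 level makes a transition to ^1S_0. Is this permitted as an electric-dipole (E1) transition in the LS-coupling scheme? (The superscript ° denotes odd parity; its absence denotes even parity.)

Parity must change: even → even — ✗.
ΔJ = 0, ±1 (not J=0↔0): J: 3 → 0, ΔJ = -3 — ✗.
ΔS = 0: S: 1 → 0 — ✗.
ΔL = 0, ±1 (not L=0↔0): L: 2 → 0, ΔL = -2 — ✗.
Rule(s) violated: parity, ΔS, ΔL, ΔJ.

forbidden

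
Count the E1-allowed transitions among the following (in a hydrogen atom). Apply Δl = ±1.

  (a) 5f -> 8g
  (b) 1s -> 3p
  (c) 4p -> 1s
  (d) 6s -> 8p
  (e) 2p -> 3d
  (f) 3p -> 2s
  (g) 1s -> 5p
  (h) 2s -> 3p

8

(a) allowed
(b) allowed
(c) allowed
(d) allowed
(e) allowed
(f) allowed
(g) allowed
(h) allowed
Total allowed: 8 of 8.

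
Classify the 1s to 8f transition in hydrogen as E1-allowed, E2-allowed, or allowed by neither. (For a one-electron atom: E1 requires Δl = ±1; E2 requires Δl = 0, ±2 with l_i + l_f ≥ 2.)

neither

Δl = 3 − 0 = +3; l_i + l_f = 3.
E1 (Δl = ±1): not satisfied.
E2 (Δl = 0,±2, l_i+l_f ≥ 2): not satisfied.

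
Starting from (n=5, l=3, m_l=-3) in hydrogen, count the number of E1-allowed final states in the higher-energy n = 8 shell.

4

E1 requires Δl = ±1, so l_f ∈ {2, 4}; with 0 ≤ l_f ≤ n_f−1 = 7, the allowed l_f values are {2, 4}.
For l_f = 2: m_f ∈ {m_i−1, m_i, m_i+1} ∩ [−2, 2] = {-2} → 1 state.
For l_f = 4: m_f ∈ {m_i−1, m_i, m_i+1} ∩ [−4, 4] = {-4, -3, -2} → 3 states.
Total: 4.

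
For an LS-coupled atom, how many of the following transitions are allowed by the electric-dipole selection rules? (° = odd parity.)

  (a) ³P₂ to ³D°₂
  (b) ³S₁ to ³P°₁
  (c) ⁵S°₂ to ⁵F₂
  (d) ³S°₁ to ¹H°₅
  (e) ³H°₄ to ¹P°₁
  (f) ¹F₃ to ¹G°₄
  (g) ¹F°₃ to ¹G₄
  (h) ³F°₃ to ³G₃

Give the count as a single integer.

(a) allowed
(b) allowed
(c) forbidden (ΔL fails)
(d) forbidden (parity, ΔS, ΔL, ΔJ fail)
(e) forbidden (parity, ΔS, ΔL, ΔJ fail)
(f) allowed
(g) allowed
(h) allowed
Total allowed: 5 of 8.

5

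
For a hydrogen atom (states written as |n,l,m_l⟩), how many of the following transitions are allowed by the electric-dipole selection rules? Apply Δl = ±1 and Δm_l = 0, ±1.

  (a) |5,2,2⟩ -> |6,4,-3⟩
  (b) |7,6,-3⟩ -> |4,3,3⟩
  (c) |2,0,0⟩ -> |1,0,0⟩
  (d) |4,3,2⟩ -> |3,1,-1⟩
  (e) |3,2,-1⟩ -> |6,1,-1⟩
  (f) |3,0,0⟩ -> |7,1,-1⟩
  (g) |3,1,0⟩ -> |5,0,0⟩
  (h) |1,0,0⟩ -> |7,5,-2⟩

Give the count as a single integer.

(a) forbidden — Δl = +2 (E1 requires Δl = ±1); Δm_l = -5 (E1 requires Δm_l = 0, ±1)
(b) forbidden — Δl = -3 (E1 requires Δl = ±1); Δm_l = +6 (E1 requires Δm_l = 0, ±1)
(c) forbidden — Δl = +0 (E1 requires Δl = ±1)
(d) forbidden — Δl = -2 (E1 requires Δl = ±1); Δm_l = -3 (E1 requires Δm_l = 0, ±1)
(e) allowed
(f) allowed
(g) allowed
(h) forbidden — Δl = +5 (E1 requires Δl = ±1); Δm_l = -2 (E1 requires Δm_l = 0, ±1)
Total allowed: 3 of 8.

3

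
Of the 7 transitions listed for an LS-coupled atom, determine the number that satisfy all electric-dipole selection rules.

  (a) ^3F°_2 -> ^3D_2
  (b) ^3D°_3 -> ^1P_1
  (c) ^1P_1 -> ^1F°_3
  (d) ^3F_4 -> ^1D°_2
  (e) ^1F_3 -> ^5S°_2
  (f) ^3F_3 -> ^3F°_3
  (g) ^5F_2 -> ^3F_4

2

(a) allowed
(b) forbidden (ΔS, ΔJ fail)
(c) forbidden (ΔL, ΔJ fail)
(d) forbidden (ΔS, ΔJ fail)
(e) forbidden (ΔS, ΔL fail)
(f) allowed
(g) forbidden (parity, ΔS, ΔJ fail)
Total allowed: 2 of 7.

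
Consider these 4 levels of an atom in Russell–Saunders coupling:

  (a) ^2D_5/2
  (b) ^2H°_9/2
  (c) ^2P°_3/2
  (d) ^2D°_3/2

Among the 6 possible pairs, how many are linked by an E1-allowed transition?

(a)–(b): forbidden (ΔL, ΔJ).
(a)–(c): allowed.
(a)–(d): allowed.
(b)–(c): forbidden (parity, ΔL, ΔJ).
(b)–(d): forbidden (parity, ΔL, ΔJ).
(c)–(d): forbidden (parity).
Allowed pairs: 2 of 6.

2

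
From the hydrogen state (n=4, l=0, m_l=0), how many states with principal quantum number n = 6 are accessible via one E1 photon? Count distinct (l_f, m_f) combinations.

E1 requires Δl = ±1, so l_f ∈ {-1, 1}; with 0 ≤ l_f ≤ n_f−1 = 5, the allowed l_f values are {1}.
For l_f = 1: m_f ∈ {m_i−1, m_i, m_i+1} ∩ [−1, 1] = {-1, 0, 1} → 3 states.
Total: 3.

3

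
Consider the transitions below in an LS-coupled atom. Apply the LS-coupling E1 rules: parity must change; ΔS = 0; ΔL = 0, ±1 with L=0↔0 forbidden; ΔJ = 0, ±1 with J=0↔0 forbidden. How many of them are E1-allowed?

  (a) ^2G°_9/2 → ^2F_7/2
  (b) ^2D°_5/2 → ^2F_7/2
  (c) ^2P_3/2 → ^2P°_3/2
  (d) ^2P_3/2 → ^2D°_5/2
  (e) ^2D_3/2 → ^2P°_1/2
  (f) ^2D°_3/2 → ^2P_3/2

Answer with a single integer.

(a) allowed
(b) allowed
(c) allowed
(d) allowed
(e) allowed
(f) allowed
Total allowed: 6 of 6.

6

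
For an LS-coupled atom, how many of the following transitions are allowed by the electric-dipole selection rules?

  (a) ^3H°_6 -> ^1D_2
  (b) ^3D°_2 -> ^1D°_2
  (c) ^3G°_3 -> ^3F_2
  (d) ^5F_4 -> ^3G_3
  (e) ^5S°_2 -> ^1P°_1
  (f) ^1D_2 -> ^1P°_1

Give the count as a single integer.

(a) forbidden (ΔS, ΔL, ΔJ fail)
(b) forbidden (parity, ΔS fail)
(c) allowed
(d) forbidden (parity, ΔS fail)
(e) forbidden (parity, ΔS fail)
(f) allowed
Total allowed: 2 of 6.

2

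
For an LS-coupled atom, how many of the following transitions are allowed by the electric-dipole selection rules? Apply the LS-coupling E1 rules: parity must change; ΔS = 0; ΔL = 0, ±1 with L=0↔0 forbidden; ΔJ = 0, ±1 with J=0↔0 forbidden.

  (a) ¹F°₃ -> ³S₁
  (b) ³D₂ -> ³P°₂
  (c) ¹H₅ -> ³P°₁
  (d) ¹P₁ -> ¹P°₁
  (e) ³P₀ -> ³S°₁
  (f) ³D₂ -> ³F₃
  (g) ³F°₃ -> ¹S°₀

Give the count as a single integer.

(a) forbidden (ΔS, ΔL, ΔJ fail)
(b) allowed
(c) forbidden (ΔS, ΔL, ΔJ fail)
(d) allowed
(e) allowed
(f) forbidden (parity fails)
(g) forbidden (parity, ΔS, ΔL, ΔJ fail)
Total allowed: 3 of 7.

3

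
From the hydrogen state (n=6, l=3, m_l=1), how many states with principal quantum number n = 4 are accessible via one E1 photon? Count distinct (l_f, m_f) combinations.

E1 requires Δl = ±1, so l_f ∈ {2, 4}; with 0 ≤ l_f ≤ n_f−1 = 3, the allowed l_f values are {2}.
For l_f = 2: m_f ∈ {m_i−1, m_i, m_i+1} ∩ [−2, 2] = {0, 1, 2} → 3 states.
Total: 3.

3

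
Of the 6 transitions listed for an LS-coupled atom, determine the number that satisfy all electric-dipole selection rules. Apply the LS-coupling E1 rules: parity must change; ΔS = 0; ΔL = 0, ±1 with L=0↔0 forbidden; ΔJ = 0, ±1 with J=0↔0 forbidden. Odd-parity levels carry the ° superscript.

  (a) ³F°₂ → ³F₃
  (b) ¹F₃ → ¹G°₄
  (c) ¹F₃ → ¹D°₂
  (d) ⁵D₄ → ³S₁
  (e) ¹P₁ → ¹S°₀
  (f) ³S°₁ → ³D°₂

4

(a) allowed
(b) allowed
(c) allowed
(d) forbidden (parity, ΔS, ΔL, ΔJ fail)
(e) allowed
(f) forbidden (parity, ΔL fail)
Total allowed: 4 of 6.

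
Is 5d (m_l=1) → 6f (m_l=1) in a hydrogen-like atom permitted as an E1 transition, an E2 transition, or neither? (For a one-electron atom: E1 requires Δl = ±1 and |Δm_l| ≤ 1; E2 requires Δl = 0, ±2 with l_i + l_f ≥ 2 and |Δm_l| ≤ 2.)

E1

Δl = 3 − 2 = +1; l_i + l_f = 5.
Δm_l = +0.
E1 (Δl = ±1, |Δm_l| ≤ 1): satisfied.
E2 (Δl = 0,±2, l_i+l_f ≥ 2, |Δm_l| ≤ 2): not satisfied.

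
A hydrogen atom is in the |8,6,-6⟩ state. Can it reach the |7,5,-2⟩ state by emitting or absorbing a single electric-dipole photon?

forbidden

Initial l = 6, final l = 5, so Δl = -1. E1 requires Δl = ±1: ok.
Δm_l = -2 − (-6) = +4. E1 requires Δm_l = 0, ±1: fails.
The transition is electric-dipole forbidden.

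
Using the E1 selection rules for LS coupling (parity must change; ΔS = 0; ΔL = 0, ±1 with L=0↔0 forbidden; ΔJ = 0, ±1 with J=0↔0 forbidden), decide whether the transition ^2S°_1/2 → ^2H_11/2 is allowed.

Parity must change: odd → even — passes.
ΔS = 0: S: 1/2 → 1/2 — passes.
ΔL = 0, ±1 (not L=0↔0): L: 0 → 5, ΔL = +5 — fails.
ΔJ = 0, ±1 (not J=0↔0): J: 1/2 → 11/2, ΔJ = +5 — fails.
Rule(s) violated: ΔL, ΔJ.

forbidden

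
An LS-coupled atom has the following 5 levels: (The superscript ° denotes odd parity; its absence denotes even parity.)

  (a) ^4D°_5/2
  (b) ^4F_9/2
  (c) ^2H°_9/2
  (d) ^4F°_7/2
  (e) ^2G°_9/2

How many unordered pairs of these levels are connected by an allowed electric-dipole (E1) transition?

1

(a)–(b): forbidden (ΔJ).
(a)–(c): forbidden (parity, ΔS, ΔL, ΔJ).
(a)–(d): forbidden (parity).
(a)–(e): forbidden (parity, ΔS, ΔL, ΔJ).
(b)–(c): forbidden (ΔS, ΔL).
(b)–(d): allowed.
(b)–(e): forbidden (ΔS).
(c)–(d): forbidden (parity, ΔS, ΔL).
(c)–(e): forbidden (parity).
(d)–(e): forbidden (parity, ΔS).
Allowed pairs: 1 of 10.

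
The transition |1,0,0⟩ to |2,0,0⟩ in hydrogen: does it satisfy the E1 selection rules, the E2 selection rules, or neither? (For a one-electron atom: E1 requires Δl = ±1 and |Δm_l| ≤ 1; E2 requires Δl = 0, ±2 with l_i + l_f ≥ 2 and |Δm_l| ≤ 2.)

Δl = 0 − 0 = +0; l_i + l_f = 0.
Δm_l = +0.
E1 (Δl = ±1, |Δm_l| ≤ 1): not satisfied.
E2 (Δl = 0,±2, l_i+l_f ≥ 2, |Δm_l| ≤ 2): not satisfied.

neither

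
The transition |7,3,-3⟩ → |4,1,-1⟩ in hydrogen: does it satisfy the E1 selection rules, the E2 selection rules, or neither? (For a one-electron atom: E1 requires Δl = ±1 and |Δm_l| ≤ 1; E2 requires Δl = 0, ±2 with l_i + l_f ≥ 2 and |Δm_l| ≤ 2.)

E2

Δl = 1 − 3 = -2; l_i + l_f = 4.
Δm_l = +2.
E1 (Δl = ±1, |Δm_l| ≤ 1): not satisfied.
E2 (Δl = 0,±2, l_i+l_f ≥ 2, |Δm_l| ≤ 2): satisfied.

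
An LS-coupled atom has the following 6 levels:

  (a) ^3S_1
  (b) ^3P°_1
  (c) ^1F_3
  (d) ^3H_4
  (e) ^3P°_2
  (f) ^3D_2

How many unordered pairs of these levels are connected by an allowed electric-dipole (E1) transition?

(a)–(b): allowed.
(a)–(c): forbidden (parity, ΔS, ΔL, ΔJ).
(a)–(d): forbidden (parity, ΔL, ΔJ).
(a)–(e): allowed.
(a)–(f): forbidden (parity, ΔL).
(b)–(c): forbidden (ΔS, ΔL, ΔJ).
(b)–(d): forbidden (ΔL, ΔJ).
(b)–(e): forbidden (parity).
(b)–(f): allowed.
(c)–(d): forbidden (parity, ΔS, ΔL).
(c)–(e): forbidden (ΔS, ΔL).
(c)–(f): forbidden (parity, ΔS).
(d)–(e): forbidden (ΔL, ΔJ).
(d)–(f): forbidden (parity, ΔL, ΔJ).
(e)–(f): allowed.
Allowed pairs: 4 of 15.

4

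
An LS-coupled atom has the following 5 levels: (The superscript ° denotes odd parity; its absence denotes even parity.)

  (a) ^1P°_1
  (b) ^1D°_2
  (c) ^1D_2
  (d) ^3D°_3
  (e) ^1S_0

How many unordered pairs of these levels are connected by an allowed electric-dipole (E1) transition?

3

(a)–(b): forbidden (parity).
(a)–(c): allowed.
(a)–(d): forbidden (parity, ΔS, ΔJ).
(a)–(e): allowed.
(b)–(c): allowed.
(b)–(d): forbidden (parity, ΔS).
(b)–(e): forbidden (ΔL, ΔJ).
(c)–(d): forbidden (ΔS).
(c)–(e): forbidden (parity, ΔL, ΔJ).
(d)–(e): forbidden (ΔS, ΔL, ΔJ).
Allowed pairs: 3 of 10.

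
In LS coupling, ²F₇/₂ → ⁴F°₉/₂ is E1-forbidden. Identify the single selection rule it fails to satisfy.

Initial level: S=1/2, L=3, J=7/2, parity even. Final level: S=3/2, L=3, J=9/2, parity odd.
Parity must change: even → odd — ok.
ΔS = 0: S: 1/2 → 3/2 — fails.
ΔL = 0, ±1 (not L=0↔0): L: 3 → 3, ΔL = +0 — ok.
ΔJ = 0, ±1 (not J=0↔0): J: 7/2 → 9/2, ΔJ = +1 — ok.

the ΔS = 0 rule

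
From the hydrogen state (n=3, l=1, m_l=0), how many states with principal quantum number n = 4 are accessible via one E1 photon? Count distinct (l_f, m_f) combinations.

E1 requires Δl = ±1, so l_f ∈ {0, 2}; with 0 ≤ l_f ≤ n_f−1 = 3, the allowed l_f values are {0, 2}.
For l_f = 0: m_f ∈ {m_i−1, m_i, m_i+1} ∩ [−0, 0] = {0} → 1 state.
For l_f = 2: m_f ∈ {m_i−1, m_i, m_i+1} ∩ [−2, 2] = {-1, 0, 1} → 3 states.
Total: 4.

4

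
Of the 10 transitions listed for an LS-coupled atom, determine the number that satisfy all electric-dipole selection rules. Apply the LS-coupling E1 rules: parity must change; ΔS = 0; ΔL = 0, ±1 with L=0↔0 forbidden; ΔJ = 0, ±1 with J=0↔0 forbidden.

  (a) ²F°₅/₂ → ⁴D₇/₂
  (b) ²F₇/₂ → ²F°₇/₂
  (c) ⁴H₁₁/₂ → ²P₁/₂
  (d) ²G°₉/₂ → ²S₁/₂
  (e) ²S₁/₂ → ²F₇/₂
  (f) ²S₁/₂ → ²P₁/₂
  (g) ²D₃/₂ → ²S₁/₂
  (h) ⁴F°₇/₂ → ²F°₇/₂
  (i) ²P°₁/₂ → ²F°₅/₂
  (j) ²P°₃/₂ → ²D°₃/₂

(a) forbidden (ΔS fails)
(b) allowed
(c) forbidden (parity, ΔS, ΔL, ΔJ fail)
(d) forbidden (ΔL, ΔJ fail)
(e) forbidden (parity, ΔL, ΔJ fail)
(f) forbidden (parity fails)
(g) forbidden (parity, ΔL fail)
(h) forbidden (parity, ΔS fail)
(i) forbidden (parity, ΔL, ΔJ fail)
(j) forbidden (parity fails)
Total allowed: 1 of 10.

1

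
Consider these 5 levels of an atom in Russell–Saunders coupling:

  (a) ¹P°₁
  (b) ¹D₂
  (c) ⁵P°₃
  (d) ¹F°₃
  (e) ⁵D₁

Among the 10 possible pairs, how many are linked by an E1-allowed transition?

(a)–(b): allowed.
(a)–(c): forbidden (parity, ΔS, ΔJ).
(a)–(d): forbidden (parity, ΔL, ΔJ).
(a)–(e): forbidden (ΔS).
(b)–(c): forbidden (ΔS).
(b)–(d): allowed.
(b)–(e): forbidden (parity, ΔS).
(c)–(d): forbidden (parity, ΔS, ΔL).
(c)–(e): forbidden (ΔJ).
(d)–(e): forbidden (ΔS, ΔJ).
Allowed pairs: 2 of 10.

2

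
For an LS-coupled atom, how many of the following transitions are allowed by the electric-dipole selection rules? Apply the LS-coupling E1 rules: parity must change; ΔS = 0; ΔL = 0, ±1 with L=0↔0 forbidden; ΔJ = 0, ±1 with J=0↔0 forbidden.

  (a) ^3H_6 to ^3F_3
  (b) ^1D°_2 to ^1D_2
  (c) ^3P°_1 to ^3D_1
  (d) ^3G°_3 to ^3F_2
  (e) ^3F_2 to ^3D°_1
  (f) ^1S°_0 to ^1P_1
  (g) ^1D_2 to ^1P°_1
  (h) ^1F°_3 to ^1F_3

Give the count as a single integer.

7

(a) forbidden (parity, ΔL, ΔJ fail)
(b) allowed
(c) allowed
(d) allowed
(e) allowed
(f) allowed
(g) allowed
(h) allowed
Total allowed: 7 of 8.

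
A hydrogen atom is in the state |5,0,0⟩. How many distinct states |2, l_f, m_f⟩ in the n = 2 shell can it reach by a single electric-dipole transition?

3

E1 requires Δl = ±1, so l_f ∈ {-1, 1}; with 0 ≤ l_f ≤ n_f−1 = 1, the allowed l_f values are {1}.
For l_f = 1: m_f ∈ {m_i−1, m_i, m_i+1} ∩ [−1, 1] = {-1, 0, 1} → 3 states.
Total: 3.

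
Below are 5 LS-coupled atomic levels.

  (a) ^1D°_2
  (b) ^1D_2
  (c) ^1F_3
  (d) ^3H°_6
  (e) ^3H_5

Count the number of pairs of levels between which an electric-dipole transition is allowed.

(a)–(b): allowed.
(a)–(c): allowed.
(a)–(d): forbidden (parity, ΔS, ΔL, ΔJ).
(a)–(e): forbidden (ΔS, ΔL, ΔJ).
(b)–(c): forbidden (parity).
(b)–(d): forbidden (ΔS, ΔL, ΔJ).
(b)–(e): forbidden (parity, ΔS, ΔL, ΔJ).
(c)–(d): forbidden (ΔS, ΔL, ΔJ).
(c)–(e): forbidden (parity, ΔS, ΔL, ΔJ).
(d)–(e): allowed.
Allowed pairs: 3 of 10.

3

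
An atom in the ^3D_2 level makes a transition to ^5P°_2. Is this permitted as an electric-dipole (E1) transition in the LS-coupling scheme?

Parity must change: even → odd — passes.
ΔS = 0: S: 1 → 2 — fails.
ΔL = 0, ±1 (not L=0↔0): L: 2 → 1, ΔL = -1 — passes.
ΔJ = 0, ±1 (not J=0↔0): J: 2 → 2, ΔJ = +0 — passes.
Rule(s) violated: ΔS.

forbidden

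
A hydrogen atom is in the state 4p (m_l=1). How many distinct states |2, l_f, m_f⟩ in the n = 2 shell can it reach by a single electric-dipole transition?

1

E1 requires Δl = ±1, so l_f ∈ {0, 2}; with 0 ≤ l_f ≤ n_f−1 = 1, the allowed l_f values are {0}.
For l_f = 0: m_f ∈ {m_i−1, m_i, m_i+1} ∩ [−0, 0] = {0} → 1 state.
Total: 1.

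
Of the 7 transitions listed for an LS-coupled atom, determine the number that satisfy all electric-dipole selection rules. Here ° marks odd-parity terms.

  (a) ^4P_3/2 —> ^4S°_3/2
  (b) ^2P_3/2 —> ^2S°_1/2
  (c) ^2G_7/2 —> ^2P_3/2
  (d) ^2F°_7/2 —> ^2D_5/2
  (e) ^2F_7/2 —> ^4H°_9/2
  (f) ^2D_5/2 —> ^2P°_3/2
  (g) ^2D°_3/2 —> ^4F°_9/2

(a) allowed
(b) allowed
(c) forbidden (parity, ΔL, ΔJ fail)
(d) allowed
(e) forbidden (ΔS, ΔL fail)
(f) allowed
(g) forbidden (parity, ΔS, ΔJ fail)
Total allowed: 4 of 7.

4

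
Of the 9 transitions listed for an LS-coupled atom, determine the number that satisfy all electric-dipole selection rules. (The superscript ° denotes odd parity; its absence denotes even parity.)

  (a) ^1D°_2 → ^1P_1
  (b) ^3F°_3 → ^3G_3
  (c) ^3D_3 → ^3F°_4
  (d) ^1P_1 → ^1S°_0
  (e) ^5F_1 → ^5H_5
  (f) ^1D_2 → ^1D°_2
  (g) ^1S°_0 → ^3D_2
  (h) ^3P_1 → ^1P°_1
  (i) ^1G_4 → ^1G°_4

(a) allowed
(b) allowed
(c) allowed
(d) allowed
(e) forbidden (parity, ΔL, ΔJ fail)
(f) allowed
(g) forbidden (ΔS, ΔL, ΔJ fail)
(h) forbidden (ΔS fails)
(i) allowed
Total allowed: 6 of 9.

6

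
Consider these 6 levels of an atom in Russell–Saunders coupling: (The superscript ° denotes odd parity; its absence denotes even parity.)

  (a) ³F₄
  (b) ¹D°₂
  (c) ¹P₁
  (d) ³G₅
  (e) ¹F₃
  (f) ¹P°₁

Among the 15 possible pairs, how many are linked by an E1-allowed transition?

3

(a)–(b): forbidden (ΔS, ΔJ).
(a)–(c): forbidden (parity, ΔS, ΔL, ΔJ).
(a)–(d): forbidden (parity).
(a)–(e): forbidden (parity, ΔS).
(a)–(f): forbidden (ΔS, ΔL, ΔJ).
(b)–(c): allowed.
(b)–(d): forbidden (ΔS, ΔL, ΔJ).
(b)–(e): allowed.
(b)–(f): forbidden (parity).
(c)–(d): forbidden (parity, ΔS, ΔL, ΔJ).
(c)–(e): forbidden (parity, ΔL, ΔJ).
(c)–(f): allowed.
(d)–(e): forbidden (parity, ΔS, ΔJ).
(d)–(f): forbidden (ΔS, ΔL, ΔJ).
(e)–(f): forbidden (ΔL, ΔJ).
Allowed pairs: 3 of 15.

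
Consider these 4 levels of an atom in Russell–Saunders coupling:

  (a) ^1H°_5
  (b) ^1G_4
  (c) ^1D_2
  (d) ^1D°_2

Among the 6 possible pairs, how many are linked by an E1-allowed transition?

2

(a)–(b): allowed.
(a)–(c): forbidden (ΔL, ΔJ).
(a)–(d): forbidden (parity, ΔL, ΔJ).
(b)–(c): forbidden (parity, ΔL, ΔJ).
(b)–(d): forbidden (ΔL, ΔJ).
(c)–(d): allowed.
Allowed pairs: 2 of 6.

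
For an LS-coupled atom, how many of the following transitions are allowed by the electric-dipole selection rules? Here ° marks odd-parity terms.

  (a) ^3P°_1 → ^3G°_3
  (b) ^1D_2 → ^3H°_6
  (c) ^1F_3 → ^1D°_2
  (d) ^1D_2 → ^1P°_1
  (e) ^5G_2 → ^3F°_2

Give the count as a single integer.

(a) forbidden (parity, ΔL, ΔJ fail)
(b) forbidden (ΔS, ΔL, ΔJ fail)
(c) allowed
(d) allowed
(e) forbidden (ΔS fails)
Total allowed: 2 of 5.

2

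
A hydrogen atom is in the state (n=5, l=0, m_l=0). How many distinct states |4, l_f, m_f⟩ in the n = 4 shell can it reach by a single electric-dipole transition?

3

E1 requires Δl = ±1, so l_f ∈ {-1, 1}; with 0 ≤ l_f ≤ n_f−1 = 3, the allowed l_f values are {1}.
For l_f = 1: m_f ∈ {m_i−1, m_i, m_i+1} ∩ [−1, 1] = {-1, 0, 1} → 3 states.
Total: 3.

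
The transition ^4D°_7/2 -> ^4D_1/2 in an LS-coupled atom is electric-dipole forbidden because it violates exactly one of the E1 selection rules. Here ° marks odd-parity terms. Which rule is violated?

the ΔJ = 0, ±1 rule

Reading off the term symbols: S 3/2→3/2, L 2→2, J 7/2→1/2, parity odd→even.
Parity must change: odd → even — ok.
ΔS = 0: S: 3/2 → 3/2 — ok.
ΔL = 0, ±1 (not L=0↔0): L: 2 → 2, ΔL = +0 — ok.
ΔJ = 0, ±1 (not J=0↔0): J: 7/2 → 1/2, ΔJ = -3 — fails.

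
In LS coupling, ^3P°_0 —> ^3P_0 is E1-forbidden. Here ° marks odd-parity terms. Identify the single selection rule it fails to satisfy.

the J=0 ↔ J=0 exclusion

Parity must change: odd → even — ok.
ΔL = 0, ±1 (not L=0↔0): L: 1 → 1, ΔL = +0 — ok.
ΔJ = 0, ±1 (not J=0↔0): J: 0 → 0, ΔJ = +0 — fails.
ΔS = 0: S: 1 → 1 — ok.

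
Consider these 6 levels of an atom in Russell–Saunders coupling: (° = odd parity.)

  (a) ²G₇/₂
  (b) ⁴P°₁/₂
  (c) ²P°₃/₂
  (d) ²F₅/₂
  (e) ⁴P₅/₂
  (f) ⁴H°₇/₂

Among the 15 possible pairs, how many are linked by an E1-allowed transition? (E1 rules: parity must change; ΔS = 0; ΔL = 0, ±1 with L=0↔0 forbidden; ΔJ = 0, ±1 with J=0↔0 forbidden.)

(a)–(b): forbidden (ΔS, ΔL, ΔJ).
(a)–(c): forbidden (ΔL, ΔJ).
(a)–(d): forbidden (parity).
(a)–(e): forbidden (parity, ΔS, ΔL).
(a)–(f): forbidden (ΔS).
(b)–(c): forbidden (parity, ΔS).
(b)–(d): forbidden (ΔS, ΔL, ΔJ).
(b)–(e): forbidden (ΔJ).
(b)–(f): forbidden (parity, ΔL, ΔJ).
(c)–(d): forbidden (ΔL).
(c)–(e): forbidden (ΔS).
(c)–(f): forbidden (parity, ΔS, ΔL, ΔJ).
(d)–(e): forbidden (parity, ΔS, ΔL).
(d)–(f): forbidden (ΔS, ΔL).
(e)–(f): forbidden (ΔL).
Allowed pairs: 0 of 15.

0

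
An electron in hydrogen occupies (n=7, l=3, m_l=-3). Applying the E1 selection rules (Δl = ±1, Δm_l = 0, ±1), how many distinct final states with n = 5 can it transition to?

4

E1 requires Δl = ±1, so l_f ∈ {2, 4}; with 0 ≤ l_f ≤ n_f−1 = 4, the allowed l_f values are {2, 4}.
For l_f = 2: m_f ∈ {m_i−1, m_i, m_i+1} ∩ [−2, 2] = {-2} → 1 state.
For l_f = 4: m_f ∈ {m_i−1, m_i, m_i+1} ∩ [−4, 4] = {-4, -3, -2} → 3 states.
Total: 4.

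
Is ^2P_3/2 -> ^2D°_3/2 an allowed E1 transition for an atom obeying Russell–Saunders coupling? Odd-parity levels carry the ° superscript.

allowed

Reading off the term symbols: S 1/2→1/2, L 1→2, J 3/2→3/2, parity even→odd.
Parity must change: even → odd — ok.
ΔS = 0: S: 1/2 → 1/2 — ok.
ΔL = 0, ±1 (not L=0↔0): L: 1 → 2, ΔL = +1 — ok.
ΔJ = 0, ±1 (not J=0↔0): J: 3/2 → 3/2, ΔJ = +0 — ok.
All four E1 rules are satisfied.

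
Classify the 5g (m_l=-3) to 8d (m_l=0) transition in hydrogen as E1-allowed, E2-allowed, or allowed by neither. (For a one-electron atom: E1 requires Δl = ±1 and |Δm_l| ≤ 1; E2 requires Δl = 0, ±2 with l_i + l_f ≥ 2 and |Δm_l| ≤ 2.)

neither

Δl = 2 − 4 = -2; l_i + l_f = 6.
Δm_l = +3.
E1 (Δl = ±1, |Δm_l| ≤ 1): not satisfied.
E2 (Δl = 0,±2, l_i+l_f ≥ 2, |Δm_l| ≤ 2): not satisfied.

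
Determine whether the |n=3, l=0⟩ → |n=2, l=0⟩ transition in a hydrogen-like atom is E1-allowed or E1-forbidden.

Δl = 0 − 0 = +0; the E1 rule Δl = ±1 is ✗.
The transition is electric-dipole forbidden.

forbidden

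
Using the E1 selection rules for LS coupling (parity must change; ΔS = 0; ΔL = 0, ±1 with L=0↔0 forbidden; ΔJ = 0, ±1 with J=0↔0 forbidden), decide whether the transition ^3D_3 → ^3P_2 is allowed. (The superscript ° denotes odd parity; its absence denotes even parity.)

Initial level: S=1, L=2, J=3, parity even. Final level: S=1, L=1, J=2, parity even.
Parity must change: even → even — fails.
ΔS = 0: S: 1 → 1 — passes.
ΔL = 0, ±1 (not L=0↔0): L: 2 → 1, ΔL = -1 — passes.
ΔJ = 0, ±1 (not J=0↔0): J: 3 → 2, ΔJ = -1 — passes.
Rule(s) violated: parity.

forbidden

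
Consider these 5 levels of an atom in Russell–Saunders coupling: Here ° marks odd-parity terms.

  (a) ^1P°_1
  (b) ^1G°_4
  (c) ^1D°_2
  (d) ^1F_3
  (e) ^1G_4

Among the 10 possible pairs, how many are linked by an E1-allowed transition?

3

(a)–(b): forbidden (parity, ΔL, ΔJ).
(a)–(c): forbidden (parity).
(a)–(d): forbidden (ΔL, ΔJ).
(a)–(e): forbidden (ΔL, ΔJ).
(b)–(c): forbidden (parity, ΔL, ΔJ).
(b)–(d): allowed.
(b)–(e): allowed.
(c)–(d): allowed.
(c)–(e): forbidden (ΔL, ΔJ).
(d)–(e): forbidden (parity).
Allowed pairs: 3 of 10.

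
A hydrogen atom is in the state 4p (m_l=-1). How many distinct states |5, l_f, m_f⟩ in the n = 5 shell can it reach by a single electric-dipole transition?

4

E1 requires Δl = ±1, so l_f ∈ {0, 2}; with 0 ≤ l_f ≤ n_f−1 = 4, the allowed l_f values are {0, 2}.
For l_f = 0: m_f ∈ {m_i−1, m_i, m_i+1} ∩ [−0, 0] = {0} → 1 state.
For l_f = 2: m_f ∈ {m_i−1, m_i, m_i+1} ∩ [−2, 2] = {-2, -1, 0} → 3 states.
Total: 4.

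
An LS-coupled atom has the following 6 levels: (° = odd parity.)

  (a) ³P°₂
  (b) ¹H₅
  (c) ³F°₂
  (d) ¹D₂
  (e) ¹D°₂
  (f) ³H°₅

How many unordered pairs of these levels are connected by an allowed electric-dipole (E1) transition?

(a)–(b): forbidden (ΔS, ΔL, ΔJ).
(a)–(c): forbidden (parity, ΔL).
(a)–(d): forbidden (ΔS).
(a)–(e): forbidden (parity, ΔS).
(a)–(f): forbidden (parity, ΔL, ΔJ).
(b)–(c): forbidden (ΔS, ΔL, ΔJ).
(b)–(d): forbidden (parity, ΔL, ΔJ).
(b)–(e): forbidden (ΔL, ΔJ).
(b)–(f): forbidden (ΔS).
(c)–(d): forbidden (ΔS).
(c)–(e): forbidden (parity, ΔS).
(c)–(f): forbidden (parity, ΔL, ΔJ).
(d)–(e): allowed.
(d)–(f): forbidden (ΔS, ΔL, ΔJ).
(e)–(f): forbidden (parity, ΔS, ΔL, ΔJ).
Allowed pairs: 1 of 15.

1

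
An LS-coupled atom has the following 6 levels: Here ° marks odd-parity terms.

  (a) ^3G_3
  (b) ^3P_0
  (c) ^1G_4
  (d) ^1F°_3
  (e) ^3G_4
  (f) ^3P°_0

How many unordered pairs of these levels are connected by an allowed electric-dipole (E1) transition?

1

(a)–(b): forbidden (parity, ΔL, ΔJ).
(a)–(c): forbidden (parity, ΔS).
(a)–(d): forbidden (ΔS).
(a)–(e): forbidden (parity).
(a)–(f): forbidden (ΔL, ΔJ).
(b)–(c): forbidden (parity, ΔS, ΔL, ΔJ).
(b)–(d): forbidden (ΔS, ΔL, ΔJ).
(b)–(e): forbidden (parity, ΔL, ΔJ).
(b)–(f): forbidden (ΔJ).
(c)–(d): allowed.
(c)–(e): forbidden (parity, ΔS).
(c)–(f): forbidden (ΔS, ΔL, ΔJ).
(d)–(e): forbidden (ΔS).
(d)–(f): forbidden (parity, ΔS, ΔL, ΔJ).
(e)–(f): forbidden (ΔL, ΔJ).
Allowed pairs: 1 of 15.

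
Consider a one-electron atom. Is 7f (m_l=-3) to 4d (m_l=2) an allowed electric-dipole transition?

forbidden

Δl = 2 − 3 = -1; the E1 rule Δl = ±1 is passes.
m_l: -3 → 2 (Δm_l = +5). |Δm_l| ≤ 1 fails.
The transition is electric-dipole forbidden.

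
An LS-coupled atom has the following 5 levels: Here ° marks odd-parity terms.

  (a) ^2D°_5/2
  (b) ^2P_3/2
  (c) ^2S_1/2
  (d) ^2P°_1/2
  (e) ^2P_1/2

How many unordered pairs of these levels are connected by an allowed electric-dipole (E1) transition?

(a)–(b): allowed.
(a)–(c): forbidden (ΔL, ΔJ).
(a)–(d): forbidden (parity, ΔJ).
(a)–(e): forbidden (ΔJ).
(b)–(c): forbidden (parity).
(b)–(d): allowed.
(b)–(e): forbidden (parity).
(c)–(d): allowed.
(c)–(e): forbidden (parity).
(d)–(e): allowed.
Allowed pairs: 4 of 10.

4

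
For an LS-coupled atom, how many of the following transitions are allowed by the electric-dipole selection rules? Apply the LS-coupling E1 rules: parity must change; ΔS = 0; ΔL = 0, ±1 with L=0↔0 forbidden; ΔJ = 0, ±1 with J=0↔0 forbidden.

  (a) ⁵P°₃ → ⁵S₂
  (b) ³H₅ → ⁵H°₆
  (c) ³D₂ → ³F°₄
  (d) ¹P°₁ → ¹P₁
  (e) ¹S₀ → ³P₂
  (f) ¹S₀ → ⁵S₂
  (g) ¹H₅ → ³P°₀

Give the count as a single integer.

(a) allowed
(b) forbidden (ΔS fails)
(c) forbidden (ΔJ fails)
(d) allowed
(e) forbidden (parity, ΔS, ΔJ fail)
(f) forbidden (parity, ΔS, ΔL, ΔJ fail)
(g) forbidden (ΔS, ΔL, ΔJ fail)
Total allowed: 2 of 7.

2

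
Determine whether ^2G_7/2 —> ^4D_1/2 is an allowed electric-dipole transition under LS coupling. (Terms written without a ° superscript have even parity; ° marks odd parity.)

forbidden

Initial level: S=1/2, L=4, J=7/2, parity even. Final level: S=3/2, L=2, J=1/2, parity even.
Parity must change: even → even — fails.
ΔS = 0: S: 1/2 → 3/2 — fails.
ΔL = 0, ±1 (not L=0↔0): L: 4 → 2, ΔL = -2 — fails.
ΔJ = 0, ±1 (not J=0↔0): J: 7/2 → 1/2, ΔJ = -3 — fails.
Rule(s) violated: parity, ΔS, ΔL, ΔJ.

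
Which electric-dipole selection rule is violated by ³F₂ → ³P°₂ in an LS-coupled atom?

the ΔL = 0, ±1 rule

Parity must change: even → odd — ✓.
ΔS = 0: S: 1 → 1 — ✓.
ΔL = 0, ±1 (not L=0↔0): L: 3 → 1, ΔL = -2 — ✗.
ΔJ = 0, ±1 (not J=0↔0): J: 2 → 2, ΔJ = +0 — ✓.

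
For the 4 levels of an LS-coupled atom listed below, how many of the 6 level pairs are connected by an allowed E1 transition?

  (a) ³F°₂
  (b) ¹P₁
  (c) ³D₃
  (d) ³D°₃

(a)–(b): forbidden (ΔS, ΔL).
(a)–(c): allowed.
(a)–(d): forbidden (parity).
(b)–(c): forbidden (parity, ΔS, ΔJ).
(b)–(d): forbidden (ΔS, ΔJ).
(c)–(d): allowed.
Allowed pairs: 2 of 6.

2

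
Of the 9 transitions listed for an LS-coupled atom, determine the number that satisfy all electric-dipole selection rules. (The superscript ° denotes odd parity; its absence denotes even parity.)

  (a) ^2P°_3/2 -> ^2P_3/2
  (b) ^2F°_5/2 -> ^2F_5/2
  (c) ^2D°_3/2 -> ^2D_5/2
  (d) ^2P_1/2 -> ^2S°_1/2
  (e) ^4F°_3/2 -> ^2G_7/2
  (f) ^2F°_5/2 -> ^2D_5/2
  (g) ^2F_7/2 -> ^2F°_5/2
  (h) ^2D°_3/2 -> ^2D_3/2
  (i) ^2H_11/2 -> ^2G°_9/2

(a) allowed
(b) allowed
(c) allowed
(d) allowed
(e) forbidden (ΔS, ΔJ fail)
(f) allowed
(g) allowed
(h) allowed
(i) allowed
Total allowed: 8 of 9.

8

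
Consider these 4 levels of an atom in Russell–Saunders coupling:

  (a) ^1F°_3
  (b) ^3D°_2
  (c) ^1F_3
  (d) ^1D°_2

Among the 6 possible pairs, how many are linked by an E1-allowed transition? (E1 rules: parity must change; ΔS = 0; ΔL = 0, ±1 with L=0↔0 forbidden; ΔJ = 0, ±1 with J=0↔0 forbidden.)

(a)–(b): forbidden (parity, ΔS).
(a)–(c): allowed.
(a)–(d): forbidden (parity).
(b)–(c): forbidden (ΔS).
(b)–(d): forbidden (parity, ΔS).
(c)–(d): allowed.
Allowed pairs: 2 of 6.

2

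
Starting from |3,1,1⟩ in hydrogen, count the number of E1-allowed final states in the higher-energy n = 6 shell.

4

E1 requires Δl = ±1, so l_f ∈ {0, 2}; with 0 ≤ l_f ≤ n_f−1 = 5, the allowed l_f values are {0, 2}.
For l_f = 0: m_f ∈ {m_i−1, m_i, m_i+1} ∩ [−0, 0] = {0} → 1 state.
For l_f = 2: m_f ∈ {m_i−1, m_i, m_i+1} ∩ [−2, 2] = {0, 1, 2} → 3 states.
Total: 4.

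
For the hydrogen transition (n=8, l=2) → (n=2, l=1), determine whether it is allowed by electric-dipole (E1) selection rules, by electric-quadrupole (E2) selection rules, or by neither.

Δl = 1 − 2 = -1; l_i + l_f = 3.
E1 (Δl = ±1): satisfied.
E2 (Δl = 0,±2, l_i+l_f ≥ 2): not satisfied.

E1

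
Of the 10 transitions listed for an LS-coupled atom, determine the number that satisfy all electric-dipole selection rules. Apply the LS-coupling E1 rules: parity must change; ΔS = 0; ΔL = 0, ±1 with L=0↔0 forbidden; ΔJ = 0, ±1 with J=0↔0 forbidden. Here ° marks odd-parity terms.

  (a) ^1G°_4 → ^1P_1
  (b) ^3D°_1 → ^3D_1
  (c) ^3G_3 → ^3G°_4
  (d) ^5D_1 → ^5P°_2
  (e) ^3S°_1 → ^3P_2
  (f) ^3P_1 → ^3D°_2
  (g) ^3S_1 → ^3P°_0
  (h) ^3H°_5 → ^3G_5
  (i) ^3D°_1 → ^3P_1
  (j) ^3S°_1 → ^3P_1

(a) forbidden (ΔL, ΔJ fail)
(b) allowed
(c) allowed
(d) allowed
(e) allowed
(f) allowed
(g) allowed
(h) allowed
(i) allowed
(j) allowed
Total allowed: 9 of 10.

9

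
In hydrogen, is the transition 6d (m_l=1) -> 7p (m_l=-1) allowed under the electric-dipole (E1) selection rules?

forbidden

Initial l = 2, final l = 1, so Δl = -1. E1 requires Δl = ±1: ✓.
Δm_l = -1 − (1) = -2. E1 requires Δm_l = 0, ±1: ✗.
The transition is electric-dipole forbidden.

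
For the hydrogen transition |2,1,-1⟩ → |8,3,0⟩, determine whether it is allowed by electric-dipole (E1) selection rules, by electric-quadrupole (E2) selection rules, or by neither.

Δl = 3 − 1 = +2; l_i + l_f = 4.
Δm_l = +1.
E1 (Δl = ±1, |Δm_l| ≤ 1): not satisfied.
E2 (Δl = 0,±2, l_i+l_f ≥ 2, |Δm_l| ≤ 2): satisfied.

E2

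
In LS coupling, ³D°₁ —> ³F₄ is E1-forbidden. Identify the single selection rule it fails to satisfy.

Initial level: S=1, L=2, J=1, parity odd. Final level: S=1, L=3, J=4, parity even.
ΔL = 0, ±1 (not L=0↔0): L: 2 → 3, ΔL = +1 — passes.
ΔJ = 0, ±1 (not J=0↔0): J: 1 → 4, ΔJ = +3 — fails.
Parity must change: odd → even — passes.
ΔS = 0: S: 1 → 1 — passes.

the ΔJ = 0, ±1 rule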